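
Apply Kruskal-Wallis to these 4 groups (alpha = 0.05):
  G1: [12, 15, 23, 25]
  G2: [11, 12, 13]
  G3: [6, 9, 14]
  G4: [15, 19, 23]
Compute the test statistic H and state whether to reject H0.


Step 1: Combine all N = 13 observations and assign midranks.
sorted (value, group, rank): (6,G3,1), (9,G3,2), (11,G2,3), (12,G1,4.5), (12,G2,4.5), (13,G2,6), (14,G3,7), (15,G1,8.5), (15,G4,8.5), (19,G4,10), (23,G1,11.5), (23,G4,11.5), (25,G1,13)
Step 2: Sum ranks within each group.
R_1 = 37.5 (n_1 = 4)
R_2 = 13.5 (n_2 = 3)
R_3 = 10 (n_3 = 3)
R_4 = 30 (n_4 = 3)
Step 3: H = 12/(N(N+1)) * sum(R_i^2/n_i) - 3(N+1)
     = 12/(13*14) * (37.5^2/4 + 13.5^2/3 + 10^2/3 + 30^2/3) - 3*14
     = 0.065934 * 745.646 - 42
     = 7.163462.
Step 4: Ties present; correction factor C = 1 - 18/(13^3 - 13) = 0.991758. Corrected H = 7.163462 / 0.991758 = 7.222992.
Step 5: Under H0, H ~ chi^2(3); p-value = 0.065120.
Step 6: alpha = 0.05. fail to reject H0.

H = 7.2230, df = 3, p = 0.065120, fail to reject H0.


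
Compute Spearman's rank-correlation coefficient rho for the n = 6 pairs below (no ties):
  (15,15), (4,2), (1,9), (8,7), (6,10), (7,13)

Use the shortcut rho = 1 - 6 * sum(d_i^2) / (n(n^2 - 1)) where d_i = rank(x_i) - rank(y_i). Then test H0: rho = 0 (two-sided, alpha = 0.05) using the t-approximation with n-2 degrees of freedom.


Step 1: Rank x and y separately (midranks; no ties here).
rank(x): 15->6, 4->2, 1->1, 8->5, 6->3, 7->4
rank(y): 15->6, 2->1, 9->3, 7->2, 10->4, 13->5
Step 2: d_i = R_x(i) - R_y(i); compute d_i^2.
  (6-6)^2=0, (2-1)^2=1, (1-3)^2=4, (5-2)^2=9, (3-4)^2=1, (4-5)^2=1
sum(d^2) = 16.
Step 3: rho = 1 - 6*16 / (6*(6^2 - 1)) = 1 - 96/210 = 0.542857.
Step 4: Under H0, t = rho * sqrt((n-2)/(1-rho^2)) = 1.2928 ~ t(4).
Step 5: Two-sided p-value from the t-distribution with 4 df = 0.265703.
Step 6: alpha = 0.05. fail to reject H0.

rho = 0.5429, p = 0.265703, fail to reject H0 at alpha = 0.05.


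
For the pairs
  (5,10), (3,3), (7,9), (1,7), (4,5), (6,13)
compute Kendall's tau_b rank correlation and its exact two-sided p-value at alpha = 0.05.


Step 1: Enumerate the 15 unordered pairs (i,j) with i<j and classify each by sign(x_j-x_i) * sign(y_j-y_i).
  (1,2):dx=-2,dy=-7->C; (1,3):dx=+2,dy=-1->D; (1,4):dx=-4,dy=-3->C; (1,5):dx=-1,dy=-5->C
  (1,6):dx=+1,dy=+3->C; (2,3):dx=+4,dy=+6->C; (2,4):dx=-2,dy=+4->D; (2,5):dx=+1,dy=+2->C
  (2,6):dx=+3,dy=+10->C; (3,4):dx=-6,dy=-2->C; (3,5):dx=-3,dy=-4->C; (3,6):dx=-1,dy=+4->D
  (4,5):dx=+3,dy=-2->D; (4,6):dx=+5,dy=+6->C; (5,6):dx=+2,dy=+8->C
Step 2: C = 11, D = 4, total pairs = 15.
Step 3: tau = (C - D)/(n(n-1)/2) = (11 - 4)/15 = 0.466667.
Step 4: Exact two-sided p-value (enumerate n! = 720 permutations of y under H0): p = 0.272222.
Step 5: alpha = 0.05. fail to reject H0.

tau_b = 0.4667 (C=11, D=4), p = 0.272222, fail to reject H0.


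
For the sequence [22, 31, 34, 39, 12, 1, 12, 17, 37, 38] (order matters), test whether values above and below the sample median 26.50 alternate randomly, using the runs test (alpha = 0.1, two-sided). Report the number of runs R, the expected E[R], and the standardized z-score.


Step 1: Compute median = 26.50; label A = above, B = below.
Labels in order: BAAABBBBAA  (n_A = 5, n_B = 5)
Step 2: Count runs R = 4.
Step 3: Under H0 (random ordering), E[R] = 2*n_A*n_B/(n_A+n_B) + 1 = 2*5*5/10 + 1 = 6.0000.
        Var[R] = 2*n_A*n_B*(2*n_A*n_B - n_A - n_B) / ((n_A+n_B)^2 * (n_A+n_B-1)) = 2000/900 = 2.2222.
        SD[R] = 1.4907.
Step 4: Continuity-corrected z = (R + 0.5 - E[R]) / SD[R] = (4 + 0.5 - 6.0000) / 1.4907 = -1.0062.
Step 5: Two-sided p-value via normal approximation = 2*(1 - Phi(|z|)) = 0.314305.
Step 6: alpha = 0.1. fail to reject H0.

R = 4, z = -1.0062, p = 0.314305, fail to reject H0.


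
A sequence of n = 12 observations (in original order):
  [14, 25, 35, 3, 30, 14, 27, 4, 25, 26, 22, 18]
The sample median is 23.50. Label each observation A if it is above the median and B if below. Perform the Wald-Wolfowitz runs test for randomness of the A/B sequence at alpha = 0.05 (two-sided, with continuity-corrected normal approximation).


Step 1: Compute median = 23.50; label A = above, B = below.
Labels in order: BAABABABAABB  (n_A = 6, n_B = 6)
Step 2: Count runs R = 9.
Step 3: Under H0 (random ordering), E[R] = 2*n_A*n_B/(n_A+n_B) + 1 = 2*6*6/12 + 1 = 7.0000.
        Var[R] = 2*n_A*n_B*(2*n_A*n_B - n_A - n_B) / ((n_A+n_B)^2 * (n_A+n_B-1)) = 4320/1584 = 2.7273.
        SD[R] = 1.6514.
Step 4: Continuity-corrected z = (R - 0.5 - E[R]) / SD[R] = (9 - 0.5 - 7.0000) / 1.6514 = 0.9083.
Step 5: Two-sided p-value via normal approximation = 2*(1 - Phi(|z|)) = 0.363722.
Step 6: alpha = 0.05. fail to reject H0.

R = 9, z = 0.9083, p = 0.363722, fail to reject H0.


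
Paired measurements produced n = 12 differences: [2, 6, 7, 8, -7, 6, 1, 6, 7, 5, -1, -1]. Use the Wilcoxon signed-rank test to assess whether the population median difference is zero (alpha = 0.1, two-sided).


Step 1: Drop any zero differences (none here) and take |d_i|.
|d| = [2, 6, 7, 8, 7, 6, 1, 6, 7, 5, 1, 1]
Step 2: Midrank |d_i| (ties get averaged ranks).
ranks: |2|->4, |6|->7, |7|->10, |8|->12, |7|->10, |6|->7, |1|->2, |6|->7, |7|->10, |5|->5, |1|->2, |1|->2
Step 3: Attach original signs; sum ranks with positive sign and with negative sign.
W+ = 4 + 7 + 10 + 12 + 7 + 2 + 7 + 10 + 5 = 64
W- = 10 + 2 + 2 = 14
(Check: W+ + W- = 78 should equal n(n+1)/2 = 78.)
Step 4: Test statistic W = min(W+, W-) = 14.
Step 5: Ties in |d|, so use the tie-corrected normal approximation.
        E[W] = n(n+1)/4 = 12*13/4 = 39.
        Tie groups: |d|=1 (t=3), |d|=6 (t=3), |d|=7 (t=3); sum(t^3 - t) = 72.
        Var[W] = n(n+1)(2n+1)/24 - sum(t^3-t)/48 = 3900/24 - 72/48 = 161.
        z = (W - E[W]) / sqrt(Var[W]) = (14 - 39) / 12.6886 = -1.9703.
        Two-sided p = 2*Phi(z) = 0.048807.
Step 6: alpha = 0.1. reject H0.

W+ = 64, W- = 14, W = min = 14, p = 0.048807, reject H0.


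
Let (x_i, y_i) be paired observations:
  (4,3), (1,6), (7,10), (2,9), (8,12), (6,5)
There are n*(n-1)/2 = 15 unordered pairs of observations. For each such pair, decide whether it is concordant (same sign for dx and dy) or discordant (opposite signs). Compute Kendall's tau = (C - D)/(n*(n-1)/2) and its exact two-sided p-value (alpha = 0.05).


Step 1: Enumerate the 15 unordered pairs (i,j) with i<j and classify each by sign(x_j-x_i) * sign(y_j-y_i).
  (1,2):dx=-3,dy=+3->D; (1,3):dx=+3,dy=+7->C; (1,4):dx=-2,dy=+6->D; (1,5):dx=+4,dy=+9->C
  (1,6):dx=+2,dy=+2->C; (2,3):dx=+6,dy=+4->C; (2,4):dx=+1,dy=+3->C; (2,5):dx=+7,dy=+6->C
  (2,6):dx=+5,dy=-1->D; (3,4):dx=-5,dy=-1->C; (3,5):dx=+1,dy=+2->C; (3,6):dx=-1,dy=-5->C
  (4,5):dx=+6,dy=+3->C; (4,6):dx=+4,dy=-4->D; (5,6):dx=-2,dy=-7->C
Step 2: C = 11, D = 4, total pairs = 15.
Step 3: tau = (C - D)/(n(n-1)/2) = (11 - 4)/15 = 0.466667.
Step 4: Exact two-sided p-value (enumerate n! = 720 permutations of y under H0): p = 0.272222.
Step 5: alpha = 0.05. fail to reject H0.

tau_b = 0.4667 (C=11, D=4), p = 0.272222, fail to reject H0.


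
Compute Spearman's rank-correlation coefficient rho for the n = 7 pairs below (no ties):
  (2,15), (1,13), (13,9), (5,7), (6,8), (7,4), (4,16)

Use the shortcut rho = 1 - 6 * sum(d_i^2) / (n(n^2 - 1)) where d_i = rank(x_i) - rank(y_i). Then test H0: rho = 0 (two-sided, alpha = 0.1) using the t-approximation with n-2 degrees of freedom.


Step 1: Rank x and y separately (midranks; no ties here).
rank(x): 2->2, 1->1, 13->7, 5->4, 6->5, 7->6, 4->3
rank(y): 15->6, 13->5, 9->4, 7->2, 8->3, 4->1, 16->7
Step 2: d_i = R_x(i) - R_y(i); compute d_i^2.
  (2-6)^2=16, (1-5)^2=16, (7-4)^2=9, (4-2)^2=4, (5-3)^2=4, (6-1)^2=25, (3-7)^2=16
sum(d^2) = 90.
Step 3: rho = 1 - 6*90 / (7*(7^2 - 1)) = 1 - 540/336 = -0.607143.
Step 4: Under H0, t = rho * sqrt((n-2)/(1-rho^2)) = -1.7086 ~ t(5).
Step 5: Two-sided p-value from the t-distribution with 5 df = 0.148231.
Step 6: alpha = 0.1. fail to reject H0.

rho = -0.6071, p = 0.148231, fail to reject H0 at alpha = 0.1.


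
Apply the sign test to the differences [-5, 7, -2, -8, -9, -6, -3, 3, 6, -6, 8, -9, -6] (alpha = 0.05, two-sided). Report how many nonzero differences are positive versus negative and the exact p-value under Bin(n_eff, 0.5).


Step 1: Discard zero differences. Original n = 13; n_eff = number of nonzero differences = 13.
Nonzero differences (with sign): -5, +7, -2, -8, -9, -6, -3, +3, +6, -6, +8, -9, -6
Step 2: Count signs: positive = 4, negative = 9.
Step 3: Under H0: P(positive) = 0.5, so the number of positives S ~ Bin(13, 0.5).
Step 4: Two-sided exact p-value = sum of Bin(13,0.5) probabilities at or below the observed probability = 0.266846.
Step 5: alpha = 0.05. fail to reject H0.

n_eff = 13, pos = 4, neg = 9, p = 0.266846, fail to reject H0.


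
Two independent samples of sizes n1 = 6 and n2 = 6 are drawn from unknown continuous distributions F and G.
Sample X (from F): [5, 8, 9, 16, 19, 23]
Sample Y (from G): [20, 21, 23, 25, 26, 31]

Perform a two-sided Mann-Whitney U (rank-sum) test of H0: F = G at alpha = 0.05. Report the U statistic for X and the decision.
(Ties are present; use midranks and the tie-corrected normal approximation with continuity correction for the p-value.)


Step 1: Combine and sort all 12 observations; assign midranks.
sorted (value, group): (5,X), (8,X), (9,X), (16,X), (19,X), (20,Y), (21,Y), (23,X), (23,Y), (25,Y), (26,Y), (31,Y)
ranks: 5->1, 8->2, 9->3, 16->4, 19->5, 20->6, 21->7, 23->8.5, 23->8.5, 25->10, 26->11, 31->12
Step 2: Rank sum for X: R1 = 1 + 2 + 3 + 4 + 5 + 8.5 = 23.5.
Step 3: U_X = R1 - n1(n1+1)/2 = 23.5 - 6*7/2 = 23.5 - 21 = 2.5.
       U_Y = n1*n2 - U_X = 36 - 2.5 = 33.5.
Step 4: Ties are present, so use the tie-corrected normal approximation (with continuity correction) for the p-value.
Step 5: p-value = 0.016122; compare to alpha = 0.05. reject H0.

U_X = 2.5, p = 0.016122, reject H0 at alpha = 0.05.


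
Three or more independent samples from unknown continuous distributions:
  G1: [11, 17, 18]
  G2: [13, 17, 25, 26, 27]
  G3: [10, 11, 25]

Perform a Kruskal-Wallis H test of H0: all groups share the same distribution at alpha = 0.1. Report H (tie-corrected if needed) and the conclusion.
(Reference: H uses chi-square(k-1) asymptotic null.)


Step 1: Combine all N = 11 observations and assign midranks.
sorted (value, group, rank): (10,G3,1), (11,G1,2.5), (11,G3,2.5), (13,G2,4), (17,G1,5.5), (17,G2,5.5), (18,G1,7), (25,G2,8.5), (25,G3,8.5), (26,G2,10), (27,G2,11)
Step 2: Sum ranks within each group.
R_1 = 15 (n_1 = 3)
R_2 = 39 (n_2 = 5)
R_3 = 12 (n_3 = 3)
Step 3: H = 12/(N(N+1)) * sum(R_i^2/n_i) - 3(N+1)
     = 12/(11*12) * (15^2/3 + 39^2/5 + 12^2/3) - 3*12
     = 0.090909 * 427.2 - 36
     = 2.836364.
Step 4: Ties present; correction factor C = 1 - 18/(11^3 - 11) = 0.986364. Corrected H = 2.836364 / 0.986364 = 2.875576.
Step 5: Under H0, H ~ chi^2(2); p-value = 0.237452.
Step 6: alpha = 0.1. fail to reject H0.

H = 2.8756, df = 2, p = 0.237452, fail to reject H0.


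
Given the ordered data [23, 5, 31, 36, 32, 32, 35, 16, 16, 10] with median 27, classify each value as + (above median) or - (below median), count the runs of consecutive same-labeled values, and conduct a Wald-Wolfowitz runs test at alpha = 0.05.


Step 1: Compute median = 27; label A = above, B = below.
Labels in order: BBAAAAABBB  (n_A = 5, n_B = 5)
Step 2: Count runs R = 3.
Step 3: Under H0 (random ordering), E[R] = 2*n_A*n_B/(n_A+n_B) + 1 = 2*5*5/10 + 1 = 6.0000.
        Var[R] = 2*n_A*n_B*(2*n_A*n_B - n_A - n_B) / ((n_A+n_B)^2 * (n_A+n_B-1)) = 2000/900 = 2.2222.
        SD[R] = 1.4907.
Step 4: Continuity-corrected z = (R + 0.5 - E[R]) / SD[R] = (3 + 0.5 - 6.0000) / 1.4907 = -1.6771.
Step 5: Two-sided p-value via normal approximation = 2*(1 - Phi(|z|)) = 0.093533.
Step 6: alpha = 0.05. fail to reject H0.

R = 3, z = -1.6771, p = 0.093533, fail to reject H0.


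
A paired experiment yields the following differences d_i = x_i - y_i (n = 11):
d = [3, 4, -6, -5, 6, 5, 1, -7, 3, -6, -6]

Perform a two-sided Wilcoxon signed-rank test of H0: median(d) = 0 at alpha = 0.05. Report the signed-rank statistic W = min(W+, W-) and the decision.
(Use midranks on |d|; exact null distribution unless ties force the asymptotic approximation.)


Step 1: Drop any zero differences (none here) and take |d_i|.
|d| = [3, 4, 6, 5, 6, 5, 1, 7, 3, 6, 6]
Step 2: Midrank |d_i| (ties get averaged ranks).
ranks: |3|->2.5, |4|->4, |6|->8.5, |5|->5.5, |6|->8.5, |5|->5.5, |1|->1, |7|->11, |3|->2.5, |6|->8.5, |6|->8.5
Step 3: Attach original signs; sum ranks with positive sign and with negative sign.
W+ = 2.5 + 4 + 8.5 + 5.5 + 1 + 2.5 = 24
W- = 8.5 + 5.5 + 11 + 8.5 + 8.5 = 42
(Check: W+ + W- = 66 should equal n(n+1)/2 = 66.)
Step 4: Test statistic W = min(W+, W-) = 24.
Step 5: Ties in |d|, so use the tie-corrected normal approximation.
        E[W] = n(n+1)/4 = 11*12/4 = 33.
        Tie groups: |d|=3 (t=2), |d|=5 (t=2), |d|=6 (t=4); sum(t^3 - t) = 72.
        Var[W] = n(n+1)(2n+1)/24 - sum(t^3-t)/48 = 3036/24 - 72/48 = 125.
        z = (W - E[W]) / sqrt(Var[W]) = (24 - 33) / 11.1803 = -0.8050.
        Two-sided p = 2*Phi(z) = 0.420829.
Step 6: alpha = 0.05. fail to reject H0.

W+ = 24, W- = 42, W = min = 24, p = 0.420829, fail to reject H0.


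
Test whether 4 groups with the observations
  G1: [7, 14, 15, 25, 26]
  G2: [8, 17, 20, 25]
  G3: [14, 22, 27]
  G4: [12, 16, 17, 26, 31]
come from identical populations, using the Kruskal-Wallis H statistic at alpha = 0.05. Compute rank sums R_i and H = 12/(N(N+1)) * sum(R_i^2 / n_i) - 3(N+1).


Step 1: Combine all N = 17 observations and assign midranks.
sorted (value, group, rank): (7,G1,1), (8,G2,2), (12,G4,3), (14,G1,4.5), (14,G3,4.5), (15,G1,6), (16,G4,7), (17,G2,8.5), (17,G4,8.5), (20,G2,10), (22,G3,11), (25,G1,12.5), (25,G2,12.5), (26,G1,14.5), (26,G4,14.5), (27,G3,16), (31,G4,17)
Step 2: Sum ranks within each group.
R_1 = 38.5 (n_1 = 5)
R_2 = 33 (n_2 = 4)
R_3 = 31.5 (n_3 = 3)
R_4 = 50 (n_4 = 5)
Step 3: H = 12/(N(N+1)) * sum(R_i^2/n_i) - 3(N+1)
     = 12/(17*18) * (38.5^2/5 + 33^2/4 + 31.5^2/3 + 50^2/5) - 3*18
     = 0.039216 * 1399.45 - 54
     = 0.880392.
Step 4: Ties present; correction factor C = 1 - 24/(17^3 - 17) = 0.995098. Corrected H = 0.880392 / 0.995098 = 0.884729.
Step 5: Under H0, H ~ chi^2(3); p-value = 0.829111.
Step 6: alpha = 0.05. fail to reject H0.

H = 0.8847, df = 3, p = 0.829111, fail to reject H0.


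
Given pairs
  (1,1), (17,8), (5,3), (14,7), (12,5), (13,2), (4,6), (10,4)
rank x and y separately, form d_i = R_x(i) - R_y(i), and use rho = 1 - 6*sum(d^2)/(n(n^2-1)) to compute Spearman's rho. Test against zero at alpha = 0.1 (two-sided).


Step 1: Rank x and y separately (midranks; no ties here).
rank(x): 1->1, 17->8, 5->3, 14->7, 12->5, 13->6, 4->2, 10->4
rank(y): 1->1, 8->8, 3->3, 7->7, 5->5, 2->2, 6->6, 4->4
Step 2: d_i = R_x(i) - R_y(i); compute d_i^2.
  (1-1)^2=0, (8-8)^2=0, (3-3)^2=0, (7-7)^2=0, (5-5)^2=0, (6-2)^2=16, (2-6)^2=16, (4-4)^2=0
sum(d^2) = 32.
Step 3: rho = 1 - 6*32 / (8*(8^2 - 1)) = 1 - 192/504 = 0.619048.
Step 4: Under H0, t = rho * sqrt((n-2)/(1-rho^2)) = 1.9308 ~ t(6).
Step 5: Two-sided p-value from the t-distribution with 6 df = 0.101733.
Step 6: alpha = 0.1. fail to reject H0.

rho = 0.6190, p = 0.101733, fail to reject H0 at alpha = 0.1.


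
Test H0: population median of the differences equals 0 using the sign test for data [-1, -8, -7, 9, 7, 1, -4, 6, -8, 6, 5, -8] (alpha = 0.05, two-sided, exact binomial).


Step 1: Discard zero differences. Original n = 12; n_eff = number of nonzero differences = 12.
Nonzero differences (with sign): -1, -8, -7, +9, +7, +1, -4, +6, -8, +6, +5, -8
Step 2: Count signs: positive = 6, negative = 6.
Step 3: Under H0: P(positive) = 0.5, so the number of positives S ~ Bin(12, 0.5).
Step 4: Two-sided exact p-value = sum of Bin(12,0.5) probabilities at or below the observed probability = 1.000000.
Step 5: alpha = 0.05. fail to reject H0.

n_eff = 12, pos = 6, neg = 6, p = 1.000000, fail to reject H0.


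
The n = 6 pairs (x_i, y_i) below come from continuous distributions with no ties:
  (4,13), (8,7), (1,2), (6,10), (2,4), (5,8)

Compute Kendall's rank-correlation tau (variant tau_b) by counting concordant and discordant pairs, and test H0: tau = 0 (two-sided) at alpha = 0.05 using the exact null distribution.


Step 1: Enumerate the 15 unordered pairs (i,j) with i<j and classify each by sign(x_j-x_i) * sign(y_j-y_i).
  (1,2):dx=+4,dy=-6->D; (1,3):dx=-3,dy=-11->C; (1,4):dx=+2,dy=-3->D; (1,5):dx=-2,dy=-9->C
  (1,6):dx=+1,dy=-5->D; (2,3):dx=-7,dy=-5->C; (2,4):dx=-2,dy=+3->D; (2,5):dx=-6,dy=-3->C
  (2,6):dx=-3,dy=+1->D; (3,4):dx=+5,dy=+8->C; (3,5):dx=+1,dy=+2->C; (3,6):dx=+4,dy=+6->C
  (4,5):dx=-4,dy=-6->C; (4,6):dx=-1,dy=-2->C; (5,6):dx=+3,dy=+4->C
Step 2: C = 10, D = 5, total pairs = 15.
Step 3: tau = (C - D)/(n(n-1)/2) = (10 - 5)/15 = 0.333333.
Step 4: Exact two-sided p-value (enumerate n! = 720 permutations of y under H0): p = 0.469444.
Step 5: alpha = 0.05. fail to reject H0.

tau_b = 0.3333 (C=10, D=5), p = 0.469444, fail to reject H0.


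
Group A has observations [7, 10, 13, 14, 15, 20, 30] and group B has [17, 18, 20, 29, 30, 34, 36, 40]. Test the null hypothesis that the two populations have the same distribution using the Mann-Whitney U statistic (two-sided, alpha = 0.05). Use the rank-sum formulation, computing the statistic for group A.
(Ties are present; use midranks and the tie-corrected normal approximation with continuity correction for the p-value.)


Step 1: Combine and sort all 15 observations; assign midranks.
sorted (value, group): (7,X), (10,X), (13,X), (14,X), (15,X), (17,Y), (18,Y), (20,X), (20,Y), (29,Y), (30,X), (30,Y), (34,Y), (36,Y), (40,Y)
ranks: 7->1, 10->2, 13->3, 14->4, 15->5, 17->6, 18->7, 20->8.5, 20->8.5, 29->10, 30->11.5, 30->11.5, 34->13, 36->14, 40->15
Step 2: Rank sum for X: R1 = 1 + 2 + 3 + 4 + 5 + 8.5 + 11.5 = 35.
Step 3: U_X = R1 - n1(n1+1)/2 = 35 - 7*8/2 = 35 - 28 = 7.
       U_Y = n1*n2 - U_X = 56 - 7 = 49.
Step 4: Ties are present, so use the tie-corrected normal approximation (with continuity correction) for the p-value.
Step 5: p-value = 0.017470; compare to alpha = 0.05. reject H0.

U_X = 7, p = 0.017470, reject H0 at alpha = 0.05.


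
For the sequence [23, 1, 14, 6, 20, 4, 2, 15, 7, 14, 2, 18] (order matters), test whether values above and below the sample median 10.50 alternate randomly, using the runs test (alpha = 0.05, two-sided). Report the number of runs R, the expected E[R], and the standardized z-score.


Step 1: Compute median = 10.50; label A = above, B = below.
Labels in order: ABABABBABABA  (n_A = 6, n_B = 6)
Step 2: Count runs R = 11.
Step 3: Under H0 (random ordering), E[R] = 2*n_A*n_B/(n_A+n_B) + 1 = 2*6*6/12 + 1 = 7.0000.
        Var[R] = 2*n_A*n_B*(2*n_A*n_B - n_A - n_B) / ((n_A+n_B)^2 * (n_A+n_B-1)) = 4320/1584 = 2.7273.
        SD[R] = 1.6514.
Step 4: Continuity-corrected z = (R - 0.5 - E[R]) / SD[R] = (11 - 0.5 - 7.0000) / 1.6514 = 2.1194.
Step 5: Two-sided p-value via normal approximation = 2*(1 - Phi(|z|)) = 0.034060.
Step 6: alpha = 0.05. reject H0.

R = 11, z = 2.1194, p = 0.034060, reject H0.


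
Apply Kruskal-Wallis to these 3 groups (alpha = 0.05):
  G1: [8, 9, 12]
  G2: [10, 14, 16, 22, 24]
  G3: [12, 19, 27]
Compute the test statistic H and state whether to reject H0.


Step 1: Combine all N = 11 observations and assign midranks.
sorted (value, group, rank): (8,G1,1), (9,G1,2), (10,G2,3), (12,G1,4.5), (12,G3,4.5), (14,G2,6), (16,G2,7), (19,G3,8), (22,G2,9), (24,G2,10), (27,G3,11)
Step 2: Sum ranks within each group.
R_1 = 7.5 (n_1 = 3)
R_2 = 35 (n_2 = 5)
R_3 = 23.5 (n_3 = 3)
Step 3: H = 12/(N(N+1)) * sum(R_i^2/n_i) - 3(N+1)
     = 12/(11*12) * (7.5^2/3 + 35^2/5 + 23.5^2/3) - 3*12
     = 0.090909 * 447.833 - 36
     = 4.712121.
Step 4: Ties present; correction factor C = 1 - 6/(11^3 - 11) = 0.995455. Corrected H = 4.712121 / 0.995455 = 4.733638.
Step 5: Under H0, H ~ chi^2(2); p-value = 0.093779.
Step 6: alpha = 0.05. fail to reject H0.

H = 4.7336, df = 2, p = 0.093779, fail to reject H0.


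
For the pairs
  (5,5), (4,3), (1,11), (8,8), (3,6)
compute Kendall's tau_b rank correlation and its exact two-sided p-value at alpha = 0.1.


Step 1: Enumerate the 10 unordered pairs (i,j) with i<j and classify each by sign(x_j-x_i) * sign(y_j-y_i).
  (1,2):dx=-1,dy=-2->C; (1,3):dx=-4,dy=+6->D; (1,4):dx=+3,dy=+3->C; (1,5):dx=-2,dy=+1->D
  (2,3):dx=-3,dy=+8->D; (2,4):dx=+4,dy=+5->C; (2,5):dx=-1,dy=+3->D; (3,4):dx=+7,dy=-3->D
  (3,5):dx=+2,dy=-5->D; (4,5):dx=-5,dy=-2->C
Step 2: C = 4, D = 6, total pairs = 10.
Step 3: tau = (C - D)/(n(n-1)/2) = (4 - 6)/10 = -0.200000.
Step 4: Exact two-sided p-value (enumerate n! = 120 permutations of y under H0): p = 0.816667.
Step 5: alpha = 0.1. fail to reject H0.

tau_b = -0.2000 (C=4, D=6), p = 0.816667, fail to reject H0.


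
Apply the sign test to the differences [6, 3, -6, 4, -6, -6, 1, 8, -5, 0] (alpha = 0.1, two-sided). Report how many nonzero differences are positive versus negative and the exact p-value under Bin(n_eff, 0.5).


Step 1: Discard zero differences. Original n = 10; n_eff = number of nonzero differences = 9.
Nonzero differences (with sign): +6, +3, -6, +4, -6, -6, +1, +8, -5
Step 2: Count signs: positive = 5, negative = 4.
Step 3: Under H0: P(positive) = 0.5, so the number of positives S ~ Bin(9, 0.5).
Step 4: Two-sided exact p-value = sum of Bin(9,0.5) probabilities at or below the observed probability = 1.000000.
Step 5: alpha = 0.1. fail to reject H0.

n_eff = 9, pos = 5, neg = 4, p = 1.000000, fail to reject H0.


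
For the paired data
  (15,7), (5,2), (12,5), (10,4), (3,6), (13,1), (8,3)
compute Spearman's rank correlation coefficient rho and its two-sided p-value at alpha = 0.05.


Step 1: Rank x and y separately (midranks; no ties here).
rank(x): 15->7, 5->2, 12->5, 10->4, 3->1, 13->6, 8->3
rank(y): 7->7, 2->2, 5->5, 4->4, 6->6, 1->1, 3->3
Step 2: d_i = R_x(i) - R_y(i); compute d_i^2.
  (7-7)^2=0, (2-2)^2=0, (5-5)^2=0, (4-4)^2=0, (1-6)^2=25, (6-1)^2=25, (3-3)^2=0
sum(d^2) = 50.
Step 3: rho = 1 - 6*50 / (7*(7^2 - 1)) = 1 - 300/336 = 0.107143.
Step 4: Under H0, t = rho * sqrt((n-2)/(1-rho^2)) = 0.2410 ~ t(5).
Step 5: Two-sided p-value from the t-distribution with 5 df = 0.819151.
Step 6: alpha = 0.05. fail to reject H0.

rho = 0.1071, p = 0.819151, fail to reject H0 at alpha = 0.05.


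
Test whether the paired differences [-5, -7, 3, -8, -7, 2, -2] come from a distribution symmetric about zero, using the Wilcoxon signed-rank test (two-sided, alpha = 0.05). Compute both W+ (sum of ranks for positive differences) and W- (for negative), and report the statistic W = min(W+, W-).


Step 1: Drop any zero differences (none here) and take |d_i|.
|d| = [5, 7, 3, 8, 7, 2, 2]
Step 2: Midrank |d_i| (ties get averaged ranks).
ranks: |5|->4, |7|->5.5, |3|->3, |8|->7, |7|->5.5, |2|->1.5, |2|->1.5
Step 3: Attach original signs; sum ranks with positive sign and with negative sign.
W+ = 3 + 1.5 = 4.5
W- = 4 + 5.5 + 7 + 5.5 + 1.5 = 23.5
(Check: W+ + W- = 28 should equal n(n+1)/2 = 28.)
Step 4: Test statistic W = min(W+, W-) = 4.5.
Step 5: Ties in |d|, so use the tie-corrected normal approximation.
        E[W] = n(n+1)/4 = 7*8/4 = 14.
        Tie groups: |d|=2 (t=2), |d|=7 (t=2); sum(t^3 - t) = 12.
        Var[W] = n(n+1)(2n+1)/24 - sum(t^3-t)/48 = 840/24 - 12/48 = 34.75.
        z = (W - E[W]) / sqrt(Var[W]) = (4.5 - 14) / 5.8949 = -1.6116.
        Two-sided p = 2*Phi(z) = 0.107058.
Step 6: alpha = 0.05. fail to reject H0.

W+ = 4.5, W- = 23.5, W = min = 4.5, p = 0.107058, fail to reject H0.


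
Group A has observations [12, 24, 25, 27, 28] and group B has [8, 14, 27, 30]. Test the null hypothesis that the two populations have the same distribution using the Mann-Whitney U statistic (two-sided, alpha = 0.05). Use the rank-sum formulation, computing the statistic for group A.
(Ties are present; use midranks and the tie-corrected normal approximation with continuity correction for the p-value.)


Step 1: Combine and sort all 9 observations; assign midranks.
sorted (value, group): (8,Y), (12,X), (14,Y), (24,X), (25,X), (27,X), (27,Y), (28,X), (30,Y)
ranks: 8->1, 12->2, 14->3, 24->4, 25->5, 27->6.5, 27->6.5, 28->8, 30->9
Step 2: Rank sum for X: R1 = 2 + 4 + 5 + 6.5 + 8 = 25.5.
Step 3: U_X = R1 - n1(n1+1)/2 = 25.5 - 5*6/2 = 25.5 - 15 = 10.5.
       U_Y = n1*n2 - U_X = 20 - 10.5 = 9.5.
Step 4: Ties are present, so use the tie-corrected normal approximation (with continuity correction) for the p-value.
Step 5: p-value = 1.000000; compare to alpha = 0.05. fail to reject H0.

U_X = 10.5, p = 1.000000, fail to reject H0 at alpha = 0.05.


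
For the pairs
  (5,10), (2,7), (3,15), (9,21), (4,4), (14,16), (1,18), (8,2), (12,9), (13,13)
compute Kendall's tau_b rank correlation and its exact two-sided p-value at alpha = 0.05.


Step 1: Enumerate the 45 unordered pairs (i,j) with i<j and classify each by sign(x_j-x_i) * sign(y_j-y_i).
  (1,2):dx=-3,dy=-3->C; (1,3):dx=-2,dy=+5->D; (1,4):dx=+4,dy=+11->C; (1,5):dx=-1,dy=-6->C
  (1,6):dx=+9,dy=+6->C; (1,7):dx=-4,dy=+8->D; (1,8):dx=+3,dy=-8->D; (1,9):dx=+7,dy=-1->D
  (1,10):dx=+8,dy=+3->C; (2,3):dx=+1,dy=+8->C; (2,4):dx=+7,dy=+14->C; (2,5):dx=+2,dy=-3->D
  (2,6):dx=+12,dy=+9->C; (2,7):dx=-1,dy=+11->D; (2,8):dx=+6,dy=-5->D; (2,9):dx=+10,dy=+2->C
  (2,10):dx=+11,dy=+6->C; (3,4):dx=+6,dy=+6->C; (3,5):dx=+1,dy=-11->D; (3,6):dx=+11,dy=+1->C
  (3,7):dx=-2,dy=+3->D; (3,8):dx=+5,dy=-13->D; (3,9):dx=+9,dy=-6->D; (3,10):dx=+10,dy=-2->D
  (4,5):dx=-5,dy=-17->C; (4,6):dx=+5,dy=-5->D; (4,7):dx=-8,dy=-3->C; (4,8):dx=-1,dy=-19->C
  (4,9):dx=+3,dy=-12->D; (4,10):dx=+4,dy=-8->D; (5,6):dx=+10,dy=+12->C; (5,7):dx=-3,dy=+14->D
  (5,8):dx=+4,dy=-2->D; (5,9):dx=+8,dy=+5->C; (5,10):dx=+9,dy=+9->C; (6,7):dx=-13,dy=+2->D
  (6,8):dx=-6,dy=-14->C; (6,9):dx=-2,dy=-7->C; (6,10):dx=-1,dy=-3->C; (7,8):dx=+7,dy=-16->D
  (7,9):dx=+11,dy=-9->D; (7,10):dx=+12,dy=-5->D; (8,9):dx=+4,dy=+7->C; (8,10):dx=+5,dy=+11->C
  (9,10):dx=+1,dy=+4->C
Step 2: C = 24, D = 21, total pairs = 45.
Step 3: tau = (C - D)/(n(n-1)/2) = (24 - 21)/45 = 0.066667.
Step 4: Exact two-sided p-value (enumerate n! = 3628800 permutations of y under H0): p = 0.861801.
Step 5: alpha = 0.05. fail to reject H0.

tau_b = 0.0667 (C=24, D=21), p = 0.861801, fail to reject H0.


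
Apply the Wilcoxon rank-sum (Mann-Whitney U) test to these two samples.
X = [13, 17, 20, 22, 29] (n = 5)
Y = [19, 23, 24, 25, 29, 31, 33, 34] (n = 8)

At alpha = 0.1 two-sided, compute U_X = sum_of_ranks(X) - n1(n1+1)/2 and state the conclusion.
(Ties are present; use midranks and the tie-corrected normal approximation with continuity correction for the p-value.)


Step 1: Combine and sort all 13 observations; assign midranks.
sorted (value, group): (13,X), (17,X), (19,Y), (20,X), (22,X), (23,Y), (24,Y), (25,Y), (29,X), (29,Y), (31,Y), (33,Y), (34,Y)
ranks: 13->1, 17->2, 19->3, 20->4, 22->5, 23->6, 24->7, 25->8, 29->9.5, 29->9.5, 31->11, 33->12, 34->13
Step 2: Rank sum for X: R1 = 1 + 2 + 4 + 5 + 9.5 = 21.5.
Step 3: U_X = R1 - n1(n1+1)/2 = 21.5 - 5*6/2 = 21.5 - 15 = 6.5.
       U_Y = n1*n2 - U_X = 40 - 6.5 = 33.5.
Step 4: Ties are present, so use the tie-corrected normal approximation (with continuity correction) for the p-value.
Step 5: p-value = 0.056699; compare to alpha = 0.1. reject H0.

U_X = 6.5, p = 0.056699, reject H0 at alpha = 0.1.


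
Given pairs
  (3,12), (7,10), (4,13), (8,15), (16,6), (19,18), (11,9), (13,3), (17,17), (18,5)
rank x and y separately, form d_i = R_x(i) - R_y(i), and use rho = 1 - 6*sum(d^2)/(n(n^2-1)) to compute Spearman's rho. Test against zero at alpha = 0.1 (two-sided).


Step 1: Rank x and y separately (midranks; no ties here).
rank(x): 3->1, 7->3, 4->2, 8->4, 16->7, 19->10, 11->5, 13->6, 17->8, 18->9
rank(y): 12->6, 10->5, 13->7, 15->8, 6->3, 18->10, 9->4, 3->1, 17->9, 5->2
Step 2: d_i = R_x(i) - R_y(i); compute d_i^2.
  (1-6)^2=25, (3-5)^2=4, (2-7)^2=25, (4-8)^2=16, (7-3)^2=16, (10-10)^2=0, (5-4)^2=1, (6-1)^2=25, (8-9)^2=1, (9-2)^2=49
sum(d^2) = 162.
Step 3: rho = 1 - 6*162 / (10*(10^2 - 1)) = 1 - 972/990 = 0.018182.
Step 4: Under H0, t = rho * sqrt((n-2)/(1-rho^2)) = 0.0514 ~ t(8).
Step 5: Two-sided p-value from the t-distribution with 8 df = 0.960240.
Step 6: alpha = 0.1. fail to reject H0.

rho = 0.0182, p = 0.960240, fail to reject H0 at alpha = 0.1.


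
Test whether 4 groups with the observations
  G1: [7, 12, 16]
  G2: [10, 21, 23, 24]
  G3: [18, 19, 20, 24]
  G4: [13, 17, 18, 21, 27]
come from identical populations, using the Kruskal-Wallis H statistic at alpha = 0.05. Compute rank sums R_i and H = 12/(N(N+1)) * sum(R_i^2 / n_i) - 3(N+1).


Step 1: Combine all N = 16 observations and assign midranks.
sorted (value, group, rank): (7,G1,1), (10,G2,2), (12,G1,3), (13,G4,4), (16,G1,5), (17,G4,6), (18,G3,7.5), (18,G4,7.5), (19,G3,9), (20,G3,10), (21,G2,11.5), (21,G4,11.5), (23,G2,13), (24,G2,14.5), (24,G3,14.5), (27,G4,16)
Step 2: Sum ranks within each group.
R_1 = 9 (n_1 = 3)
R_2 = 41 (n_2 = 4)
R_3 = 41 (n_3 = 4)
R_4 = 45 (n_4 = 5)
Step 3: H = 12/(N(N+1)) * sum(R_i^2/n_i) - 3(N+1)
     = 12/(16*17) * (9^2/3 + 41^2/4 + 41^2/4 + 45^2/5) - 3*17
     = 0.044118 * 1272.5 - 51
     = 5.139706.
Step 4: Ties present; correction factor C = 1 - 18/(16^3 - 16) = 0.995588. Corrected H = 5.139706 / 0.995588 = 5.162482.
Step 5: Under H0, H ~ chi^2(3); p-value = 0.160279.
Step 6: alpha = 0.05. fail to reject H0.

H = 5.1625, df = 3, p = 0.160279, fail to reject H0.


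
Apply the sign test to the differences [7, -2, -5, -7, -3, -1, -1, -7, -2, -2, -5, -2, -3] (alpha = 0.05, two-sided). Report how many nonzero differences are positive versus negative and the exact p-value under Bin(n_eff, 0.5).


Step 1: Discard zero differences. Original n = 13; n_eff = number of nonzero differences = 13.
Nonzero differences (with sign): +7, -2, -5, -7, -3, -1, -1, -7, -2, -2, -5, -2, -3
Step 2: Count signs: positive = 1, negative = 12.
Step 3: Under H0: P(positive) = 0.5, so the number of positives S ~ Bin(13, 0.5).
Step 4: Two-sided exact p-value = sum of Bin(13,0.5) probabilities at or below the observed probability = 0.003418.
Step 5: alpha = 0.05. reject H0.

n_eff = 13, pos = 1, neg = 12, p = 0.003418, reject H0.


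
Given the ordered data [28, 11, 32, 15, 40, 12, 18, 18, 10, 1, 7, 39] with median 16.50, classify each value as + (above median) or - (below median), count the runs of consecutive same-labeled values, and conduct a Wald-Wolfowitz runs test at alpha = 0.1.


Step 1: Compute median = 16.50; label A = above, B = below.
Labels in order: ABABABAABBBA  (n_A = 6, n_B = 6)
Step 2: Count runs R = 9.
Step 3: Under H0 (random ordering), E[R] = 2*n_A*n_B/(n_A+n_B) + 1 = 2*6*6/12 + 1 = 7.0000.
        Var[R] = 2*n_A*n_B*(2*n_A*n_B - n_A - n_B) / ((n_A+n_B)^2 * (n_A+n_B-1)) = 4320/1584 = 2.7273.
        SD[R] = 1.6514.
Step 4: Continuity-corrected z = (R - 0.5 - E[R]) / SD[R] = (9 - 0.5 - 7.0000) / 1.6514 = 0.9083.
Step 5: Two-sided p-value via normal approximation = 2*(1 - Phi(|z|)) = 0.363722.
Step 6: alpha = 0.1. fail to reject H0.

R = 9, z = 0.9083, p = 0.363722, fail to reject H0.


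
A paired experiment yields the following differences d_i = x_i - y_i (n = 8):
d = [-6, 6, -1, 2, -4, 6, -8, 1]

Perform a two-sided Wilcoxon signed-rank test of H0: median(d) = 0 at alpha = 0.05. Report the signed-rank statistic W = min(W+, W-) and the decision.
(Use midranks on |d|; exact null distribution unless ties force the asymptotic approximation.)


Step 1: Drop any zero differences (none here) and take |d_i|.
|d| = [6, 6, 1, 2, 4, 6, 8, 1]
Step 2: Midrank |d_i| (ties get averaged ranks).
ranks: |6|->6, |6|->6, |1|->1.5, |2|->3, |4|->4, |6|->6, |8|->8, |1|->1.5
Step 3: Attach original signs; sum ranks with positive sign and with negative sign.
W+ = 6 + 3 + 6 + 1.5 = 16.5
W- = 6 + 1.5 + 4 + 8 = 19.5
(Check: W+ + W- = 36 should equal n(n+1)/2 = 36.)
Step 4: Test statistic W = min(W+, W-) = 16.5.
Step 5: Ties in |d|, so use the tie-corrected normal approximation.
        E[W] = n(n+1)/4 = 8*9/4 = 18.
        Tie groups: |d|=1 (t=2), |d|=6 (t=3); sum(t^3 - t) = 30.
        Var[W] = n(n+1)(2n+1)/24 - sum(t^3-t)/48 = 1224/24 - 30/48 = 50.375.
        z = (W - E[W]) / sqrt(Var[W]) = (16.5 - 18) / 7.0975 = -0.2113.
        Two-sided p = 2*Phi(z) = 0.832621.
Step 6: alpha = 0.05. fail to reject H0.

W+ = 16.5, W- = 19.5, W = min = 16.5, p = 0.832621, fail to reject H0.


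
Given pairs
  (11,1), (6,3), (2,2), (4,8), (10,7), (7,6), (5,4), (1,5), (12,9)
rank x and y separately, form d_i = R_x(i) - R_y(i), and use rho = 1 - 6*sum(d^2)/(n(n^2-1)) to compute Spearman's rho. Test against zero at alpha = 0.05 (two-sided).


Step 1: Rank x and y separately (midranks; no ties here).
rank(x): 11->8, 6->5, 2->2, 4->3, 10->7, 7->6, 5->4, 1->1, 12->9
rank(y): 1->1, 3->3, 2->2, 8->8, 7->7, 6->6, 4->4, 5->5, 9->9
Step 2: d_i = R_x(i) - R_y(i); compute d_i^2.
  (8-1)^2=49, (5-3)^2=4, (2-2)^2=0, (3-8)^2=25, (7-7)^2=0, (6-6)^2=0, (4-4)^2=0, (1-5)^2=16, (9-9)^2=0
sum(d^2) = 94.
Step 3: rho = 1 - 6*94 / (9*(9^2 - 1)) = 1 - 564/720 = 0.216667.
Step 4: Under H0, t = rho * sqrt((n-2)/(1-rho^2)) = 0.5872 ~ t(7).
Step 5: Two-sided p-value from the t-distribution with 7 df = 0.575515.
Step 6: alpha = 0.05. fail to reject H0.

rho = 0.2167, p = 0.575515, fail to reject H0 at alpha = 0.05.


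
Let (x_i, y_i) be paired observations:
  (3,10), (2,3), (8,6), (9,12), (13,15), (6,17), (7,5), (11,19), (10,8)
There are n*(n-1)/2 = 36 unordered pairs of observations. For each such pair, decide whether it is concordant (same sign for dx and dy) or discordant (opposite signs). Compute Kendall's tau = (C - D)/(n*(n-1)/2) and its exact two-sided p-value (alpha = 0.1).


Step 1: Enumerate the 36 unordered pairs (i,j) with i<j and classify each by sign(x_j-x_i) * sign(y_j-y_i).
  (1,2):dx=-1,dy=-7->C; (1,3):dx=+5,dy=-4->D; (1,4):dx=+6,dy=+2->C; (1,5):dx=+10,dy=+5->C
  (1,6):dx=+3,dy=+7->C; (1,7):dx=+4,dy=-5->D; (1,8):dx=+8,dy=+9->C; (1,9):dx=+7,dy=-2->D
  (2,3):dx=+6,dy=+3->C; (2,4):dx=+7,dy=+9->C; (2,5):dx=+11,dy=+12->C; (2,6):dx=+4,dy=+14->C
  (2,7):dx=+5,dy=+2->C; (2,8):dx=+9,dy=+16->C; (2,9):dx=+8,dy=+5->C; (3,4):dx=+1,dy=+6->C
  (3,5):dx=+5,dy=+9->C; (3,6):dx=-2,dy=+11->D; (3,7):dx=-1,dy=-1->C; (3,8):dx=+3,dy=+13->C
  (3,9):dx=+2,dy=+2->C; (4,5):dx=+4,dy=+3->C; (4,6):dx=-3,dy=+5->D; (4,7):dx=-2,dy=-7->C
  (4,8):dx=+2,dy=+7->C; (4,9):dx=+1,dy=-4->D; (5,6):dx=-7,dy=+2->D; (5,7):dx=-6,dy=-10->C
  (5,8):dx=-2,dy=+4->D; (5,9):dx=-3,dy=-7->C; (6,7):dx=+1,dy=-12->D; (6,8):dx=+5,dy=+2->C
  (6,9):dx=+4,dy=-9->D; (7,8):dx=+4,dy=+14->C; (7,9):dx=+3,dy=+3->C; (8,9):dx=-1,dy=-11->C
Step 2: C = 26, D = 10, total pairs = 36.
Step 3: tau = (C - D)/(n(n-1)/2) = (26 - 10)/36 = 0.444444.
Step 4: Exact two-sided p-value (enumerate n! = 362880 permutations of y under H0): p = 0.119439.
Step 5: alpha = 0.1. fail to reject H0.

tau_b = 0.4444 (C=26, D=10), p = 0.119439, fail to reject H0.


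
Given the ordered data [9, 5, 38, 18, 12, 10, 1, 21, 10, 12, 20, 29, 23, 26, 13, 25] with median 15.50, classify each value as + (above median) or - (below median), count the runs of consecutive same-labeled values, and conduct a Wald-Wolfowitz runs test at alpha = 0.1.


Step 1: Compute median = 15.50; label A = above, B = below.
Labels in order: BBAABBBABBAAAABA  (n_A = 8, n_B = 8)
Step 2: Count runs R = 8.
Step 3: Under H0 (random ordering), E[R] = 2*n_A*n_B/(n_A+n_B) + 1 = 2*8*8/16 + 1 = 9.0000.
        Var[R] = 2*n_A*n_B*(2*n_A*n_B - n_A - n_B) / ((n_A+n_B)^2 * (n_A+n_B-1)) = 14336/3840 = 3.7333.
        SD[R] = 1.9322.
Step 4: Continuity-corrected z = (R + 0.5 - E[R]) / SD[R] = (8 + 0.5 - 9.0000) / 1.9322 = -0.2588.
Step 5: Two-sided p-value via normal approximation = 2*(1 - Phi(|z|)) = 0.795809.
Step 6: alpha = 0.1. fail to reject H0.

R = 8, z = -0.2588, p = 0.795809, fail to reject H0.


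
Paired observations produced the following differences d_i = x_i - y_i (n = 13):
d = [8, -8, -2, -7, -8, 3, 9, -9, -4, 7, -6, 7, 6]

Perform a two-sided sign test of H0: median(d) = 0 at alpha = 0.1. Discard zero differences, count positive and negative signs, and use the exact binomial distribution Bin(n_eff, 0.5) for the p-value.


Step 1: Discard zero differences. Original n = 13; n_eff = number of nonzero differences = 13.
Nonzero differences (with sign): +8, -8, -2, -7, -8, +3, +9, -9, -4, +7, -6, +7, +6
Step 2: Count signs: positive = 6, negative = 7.
Step 3: Under H0: P(positive) = 0.5, so the number of positives S ~ Bin(13, 0.5).
Step 4: Two-sided exact p-value = sum of Bin(13,0.5) probabilities at or below the observed probability = 1.000000.
Step 5: alpha = 0.1. fail to reject H0.

n_eff = 13, pos = 6, neg = 7, p = 1.000000, fail to reject H0.


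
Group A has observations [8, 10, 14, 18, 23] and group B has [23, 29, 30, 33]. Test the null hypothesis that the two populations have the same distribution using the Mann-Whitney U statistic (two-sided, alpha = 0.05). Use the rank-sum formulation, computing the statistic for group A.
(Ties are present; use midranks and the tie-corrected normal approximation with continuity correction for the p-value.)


Step 1: Combine and sort all 9 observations; assign midranks.
sorted (value, group): (8,X), (10,X), (14,X), (18,X), (23,X), (23,Y), (29,Y), (30,Y), (33,Y)
ranks: 8->1, 10->2, 14->3, 18->4, 23->5.5, 23->5.5, 29->7, 30->8, 33->9
Step 2: Rank sum for X: R1 = 1 + 2 + 3 + 4 + 5.5 = 15.5.
Step 3: U_X = R1 - n1(n1+1)/2 = 15.5 - 5*6/2 = 15.5 - 15 = 0.5.
       U_Y = n1*n2 - U_X = 20 - 0.5 = 19.5.
Step 4: Ties are present, so use the tie-corrected normal approximation (with continuity correction) for the p-value.
Step 5: p-value = 0.026844; compare to alpha = 0.05. reject H0.

U_X = 0.5, p = 0.026844, reject H0 at alpha = 0.05.


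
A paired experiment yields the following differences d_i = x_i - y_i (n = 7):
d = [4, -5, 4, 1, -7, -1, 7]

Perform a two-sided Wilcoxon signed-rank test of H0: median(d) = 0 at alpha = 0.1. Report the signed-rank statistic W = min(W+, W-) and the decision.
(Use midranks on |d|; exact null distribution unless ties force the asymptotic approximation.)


Step 1: Drop any zero differences (none here) and take |d_i|.
|d| = [4, 5, 4, 1, 7, 1, 7]
Step 2: Midrank |d_i| (ties get averaged ranks).
ranks: |4|->3.5, |5|->5, |4|->3.5, |1|->1.5, |7|->6.5, |1|->1.5, |7|->6.5
Step 3: Attach original signs; sum ranks with positive sign and with negative sign.
W+ = 3.5 + 3.5 + 1.5 + 6.5 = 15
W- = 5 + 6.5 + 1.5 = 13
(Check: W+ + W- = 28 should equal n(n+1)/2 = 28.)
Step 4: Test statistic W = min(W+, W-) = 13.
Step 5: Ties in |d|, so use the tie-corrected normal approximation.
        E[W] = n(n+1)/4 = 7*8/4 = 14.
        Tie groups: |d|=1 (t=2), |d|=4 (t=2), |d|=7 (t=2); sum(t^3 - t) = 18.
        Var[W] = n(n+1)(2n+1)/24 - sum(t^3-t)/48 = 840/24 - 18/48 = 34.625.
        z = (W - E[W]) / sqrt(Var[W]) = (13 - 14) / 5.8843 = -0.1699.
        Two-sided p = 2*Phi(z) = 0.865054.
Step 6: alpha = 0.1. fail to reject H0.

W+ = 15, W- = 13, W = min = 13, p = 0.865054, fail to reject H0.


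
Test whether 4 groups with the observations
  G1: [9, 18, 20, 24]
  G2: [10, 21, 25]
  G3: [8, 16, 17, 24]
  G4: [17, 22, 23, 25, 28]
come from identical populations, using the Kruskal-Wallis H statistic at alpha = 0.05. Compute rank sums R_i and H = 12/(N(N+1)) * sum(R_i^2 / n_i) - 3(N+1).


Step 1: Combine all N = 16 observations and assign midranks.
sorted (value, group, rank): (8,G3,1), (9,G1,2), (10,G2,3), (16,G3,4), (17,G3,5.5), (17,G4,5.5), (18,G1,7), (20,G1,8), (21,G2,9), (22,G4,10), (23,G4,11), (24,G1,12.5), (24,G3,12.5), (25,G2,14.5), (25,G4,14.5), (28,G4,16)
Step 2: Sum ranks within each group.
R_1 = 29.5 (n_1 = 4)
R_2 = 26.5 (n_2 = 3)
R_3 = 23 (n_3 = 4)
R_4 = 57 (n_4 = 5)
Step 3: H = 12/(N(N+1)) * sum(R_i^2/n_i) - 3(N+1)
     = 12/(16*17) * (29.5^2/4 + 26.5^2/3 + 23^2/4 + 57^2/5) - 3*17
     = 0.044118 * 1233.7 - 51
     = 3.427757.
Step 4: Ties present; correction factor C = 1 - 18/(16^3 - 16) = 0.995588. Corrected H = 3.427757 / 0.995588 = 3.442947.
Step 5: Under H0, H ~ chi^2(3); p-value = 0.328237.
Step 6: alpha = 0.05. fail to reject H0.

H = 3.4429, df = 3, p = 0.328237, fail to reject H0.


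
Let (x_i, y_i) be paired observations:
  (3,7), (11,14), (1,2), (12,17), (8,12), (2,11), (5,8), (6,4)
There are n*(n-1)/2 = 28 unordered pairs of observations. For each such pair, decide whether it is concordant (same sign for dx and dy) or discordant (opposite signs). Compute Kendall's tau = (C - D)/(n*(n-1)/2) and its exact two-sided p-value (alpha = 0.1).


Step 1: Enumerate the 28 unordered pairs (i,j) with i<j and classify each by sign(x_j-x_i) * sign(y_j-y_i).
  (1,2):dx=+8,dy=+7->C; (1,3):dx=-2,dy=-5->C; (1,4):dx=+9,dy=+10->C; (1,5):dx=+5,dy=+5->C
  (1,6):dx=-1,dy=+4->D; (1,7):dx=+2,dy=+1->C; (1,8):dx=+3,dy=-3->D; (2,3):dx=-10,dy=-12->C
  (2,4):dx=+1,dy=+3->C; (2,5):dx=-3,dy=-2->C; (2,6):dx=-9,dy=-3->C; (2,7):dx=-6,dy=-6->C
  (2,8):dx=-5,dy=-10->C; (3,4):dx=+11,dy=+15->C; (3,5):dx=+7,dy=+10->C; (3,6):dx=+1,dy=+9->C
  (3,7):dx=+4,dy=+6->C; (3,8):dx=+5,dy=+2->C; (4,5):dx=-4,dy=-5->C; (4,6):dx=-10,dy=-6->C
  (4,7):dx=-7,dy=-9->C; (4,8):dx=-6,dy=-13->C; (5,6):dx=-6,dy=-1->C; (5,7):dx=-3,dy=-4->C
  (5,8):dx=-2,dy=-8->C; (6,7):dx=+3,dy=-3->D; (6,8):dx=+4,dy=-7->D; (7,8):dx=+1,dy=-4->D
Step 2: C = 23, D = 5, total pairs = 28.
Step 3: tau = (C - D)/(n(n-1)/2) = (23 - 5)/28 = 0.642857.
Step 4: Exact two-sided p-value (enumerate n! = 40320 permutations of y under H0): p = 0.031151.
Step 5: alpha = 0.1. reject H0.

tau_b = 0.6429 (C=23, D=5), p = 0.031151, reject H0.
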